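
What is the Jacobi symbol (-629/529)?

Pull out -1: (-629/529) = (-1/529)·(629/529). Since 529 ≡ 1 (mod 4), (-1/529) = +1. Now have (629/529).
Reduce the numerator: 629 ≡ 100 (mod 529), so (629/529) = (100/529).
Factor out 2: 100 = 2^2·25. Since 529 ≡ 1 (mod 8), (2/529) = +1, and (2/529)^2 = +1. Now have (25/529).
25 ≡ 1 (mod 4), so quadratic reciprocity gives (25/529) = (529/25). Reduce: 529 ≡ 4 (mod 25). Now have (4/25).
Factor out 2: 4 = 2^2. Since 25 ≡ 1 (mod 8), (2/25) = +1, and (2/25)^2 = +1. Now have (1/25).
(1/25) = 1. Collecting the sign factors: 1.

1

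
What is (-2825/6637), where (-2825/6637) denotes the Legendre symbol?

(-2825/6637)
  = (3812/6637)    [-2825 ≡ 3812 mod 6637]
  = (953/6637)    [6637 ≡ 5 mod 8 ⇒ (2/6637)^2 = +1]
  = (6637/953)    [QR: 953 ≡ 1 mod 4, sign kept]
  = (919/953)    [6637 ≡ 919 mod 953]
  = (953/919)    [QR: 953 ≡ 1 mod 4, sign kept]
  = (34/919)    [953 ≡ 34 mod 919]
  = (17/919)    [919 ≡ 7 mod 8 ⇒ (2/919) = +1]
  = (919/17)    [QR: 17 ≡ 1 mod 4, sign kept]
  = (1/17)    [919 ≡ 1 mod 17]
  = 1    [(1/17) = 1]

1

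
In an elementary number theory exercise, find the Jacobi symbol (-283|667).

1

Reduce the numerator: -283 ≡ 384 (mod 667), so (-283|667) = (384|667).
Factor out 2: 384 = 2^7·3. Since 667 ≡ 3 (mod 8), (2|667) = -1, and (2|667)^7 = -1. Now have -(3|667).
Both 3 ≡ 3 and 667 ≡ 3 (mod 4), so reciprocity gives (3|667) = -(667|3). Reduce: 667 ≡ 1 (mod 3). Now have (1|3).
(1|3) = 1. Collecting the sign factors: 1.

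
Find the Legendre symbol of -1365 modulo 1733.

Pull out -1: (-1365|1733) = (-1|1733)·(1365|1733). Since 1733 ≡ 1 (mod 4), (-1|1733) = +1. Now have (1365|1733).
1365 ≡ 1 (mod 4), so quadratic reciprocity gives (1365|1733) = (1733|1365). Reduce: 1733 ≡ 368 (mod 1365). Now have (368|1365).
Factor out 2: 368 = 2^4·23. Since 1365 ≡ 5 (mod 8), (2|1365) = -1, and (2|1365)^4 = +1. Now have (23|1365).
1365 ≡ 1 (mod 4), so quadratic reciprocity gives (23|1365) = (1365|23). Reduce: 1365 ≡ 8 (mod 23). Now have (8|23).
Factor out 2: 8 = 2^3. Since 23 ≡ 7 (mod 8), (2|23) = +1, and (2|23)^3 = +1. Now have (1|23).
(1|23) = 1. Collecting the sign factors: 1.

1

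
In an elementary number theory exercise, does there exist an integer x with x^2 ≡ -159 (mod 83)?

Reduce the numerator: -159 ≡ 7 (mod 83), so (-159|83) = (7|83).
Both 7 ≡ 3 and 83 ≡ 3 (mod 4), so reciprocity gives (7|83) = -(83|7). Reduce: 83 ≡ 6 (mod 7). Now have -(6|7).
Factor out 2: 6 = 2·3. Since 7 ≡ 7 (mod 8), (2|7) = +1. Now have -(3|7).
Both 3 ≡ 3 and 7 ≡ 3 (mod 4), so reciprocity gives (3|7) = -(7|3). Reduce: 7 ≡ 1 (mod 3). Now have (1|3).
(1|3) = 1. Collecting the sign factors: 1.
The Legendre symbol is 1, so x^2 ≡ -159 (mod 83) has solution.

yes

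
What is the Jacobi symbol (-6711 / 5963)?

Reduce the numerator: -6711 ≡ 5215 (mod 5963), so (-6711 / 5963) = (5215 / 5963).
Both 5215 ≡ 3 and 5963 ≡ 3 (mod 4), so reciprocity gives (5215 / 5963) = -(5963 / 5215). Reduce: 5963 ≡ 748 (mod 5215). Now have -(748 / 5215).
Factor out 2: 748 = 2^2·187. Since 5215 ≡ 7 (mod 8), (2 / 5215) = +1, and (2 / 5215)^2 = +1. Now have -(187 / 5215).
Both 187 ≡ 3 and 5215 ≡ 3 (mod 4), so reciprocity gives (187 / 5215) = -(5215 / 187). Reduce: 5215 ≡ 166 (mod 187). Now have (166 / 187).
Factor out 2: 166 = 2·83. Since 187 ≡ 3 (mod 8), (2 / 187) = -1. Now have -(83 / 187).
Both 83 ≡ 3 and 187 ≡ 3 (mod 4), so reciprocity gives (83 / 187) = -(187 / 83). Reduce: 187 ≡ 21 (mod 83). Now have (21 / 83).
21 ≡ 1 (mod 4), so quadratic reciprocity gives (21 / 83) = (83 / 21). Reduce: 83 ≡ 20 (mod 21). Now have (20 / 21).
Factor out 2: 20 = 2^2·5. Since 21 ≡ 5 (mod 8), (2 / 21) = -1, and (2 / 21)^2 = +1. Now have (5 / 21).
5 ≡ 1 (mod 4), so quadratic reciprocity gives (5 / 21) = (21 / 5). Reduce: 21 ≡ 1 (mod 5). Now have (1 / 5).
(1 / 5) = 1. Collecting the sign factors: 1.

1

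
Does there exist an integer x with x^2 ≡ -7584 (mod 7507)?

Pull out -1: (-7584|7507) = (-1|7507)·(7584|7507). Since 7507 ≡ 3 (mod 4), (-1|7507) = -1. Now have -(7584|7507).
Reduce the numerator: 7584 ≡ 77 (mod 7507), so (7584|7507) = (77|7507).
77 ≡ 1 (mod 4), so quadratic reciprocity gives (77|7507) = (7507|77). Reduce: 7507 ≡ 38 (mod 77). Now have -(38|77).
Factor out 2: 38 = 2·19. Since 77 ≡ 5 (mod 8), (2|77) = -1. Now have (19|77).
77 ≡ 1 (mod 4), so quadratic reciprocity gives (19|77) = (77|19). Reduce: 77 ≡ 1 (mod 19). Now have (1|19).
(1|19) = 1. Collecting the sign factors: 1.
The Legendre symbol is 1, so x^2 ≡ -7584 (mod 7507) has solution.

yes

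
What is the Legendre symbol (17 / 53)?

17 ≡ 1 (mod 4), so quadratic reciprocity gives (17 / 53) = (53 / 17). Reduce: 53 ≡ 2 (mod 17). Now have (2 / 17).
Factor out 2: 2 = 2. Since 17 ≡ 1 (mod 8), (2 / 17) = +1. Now have (1 / 17).
(1 / 17) = 1. Collecting the sign factors: 1.

1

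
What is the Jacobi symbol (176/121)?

Reduce the numerator: 176 ≡ 55 (mod 121), so (176/121) = (55/121).
121 ≡ 1 (mod 4), so quadratic reciprocity gives (55/121) = (121/55). Reduce: 121 ≡ 11 (mod 55). Now have (11/55).
Both 11 ≡ 3 and 55 ≡ 3 (mod 4), so reciprocity gives (11/55) = -(55/11). Reduce: 55 ≡ 0 (mod 11). Now have -(0/11).
The numerator is now 0 with denominator 11 > 1: the symbol is 0.

0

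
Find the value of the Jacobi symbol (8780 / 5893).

-1

(8780 / 5893)
  = (2887 / 5893)    [8780 ≡ 2887 mod 5893]
  = (5893 / 2887)    [QR: 5893 ≡ 1 mod 4, sign kept]
  = (119 / 2887)    [5893 ≡ 119 mod 2887]
  = -(2887 / 119)    [QR: both ≡ 3 mod 4, sign flips]
  = -(31 / 119)    [2887 ≡ 31 mod 119]
  = (119 / 31)    [QR: both ≡ 3 mod 4, sign flips]
  = (26 / 31)    [119 ≡ 26 mod 31]
  = (13 / 31)    [31 ≡ 7 mod 8 ⇒ (2 / 31) = +1]
  = (31 / 13)    [QR: 13 ≡ 1 mod 4, sign kept]
  = (5 / 13)    [31 ≡ 5 mod 13]
  = (13 / 5)    [QR: 5 ≡ 1 mod 4, sign kept]
  = (3 / 5)    [13 ≡ 3 mod 5]
  = (5 / 3)    [QR: 5 ≡ 1 mod 4, sign kept]
  = (2 / 3)    [5 ≡ 2 mod 3]
  = -(1 / 3)    [3 ≡ 3 mod 8 ⇒ (2 / 3) = -1]
  = -1    [(1 / 3) = 1]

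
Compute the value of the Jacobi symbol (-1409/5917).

(-1409/5917)
  = (4508/5917)    [-1409 ≡ 4508 mod 5917]
  = (1127/5917)    [5917 ≡ 5 mod 8 ⇒ (2/5917)^2 = +1]
  = (5917/1127)    [QR: 5917 ≡ 1 mod 4, sign kept]
  = (282/1127)    [5917 ≡ 282 mod 1127]
  = (141/1127)    [1127 ≡ 7 mod 8 ⇒ (2/1127) = +1]
  = (1127/141)    [QR: 141 ≡ 1 mod 4, sign kept]
  = (140/141)    [1127 ≡ 140 mod 141]
  = (35/141)    [141 ≡ 5 mod 8 ⇒ (2/141)^2 = +1]
  = (141/35)    [QR: 141 ≡ 1 mod 4, sign kept]
  = (1/35)    [141 ≡ 1 mod 35]
  = 1    [(1/35) = 1]

1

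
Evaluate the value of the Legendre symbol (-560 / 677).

Reduce the numerator: -560 ≡ 117 (mod 677), so (-560 / 677) = (117 / 677).
117 ≡ 1 (mod 4), so quadratic reciprocity gives (117 / 677) = (677 / 117). Reduce: 677 ≡ 92 (mod 117). Now have (92 / 117).
Factor out 2: 92 = 2^2·23. Since 117 ≡ 5 (mod 8), (2 / 117) = -1, and (2 / 117)^2 = +1. Now have (23 / 117).
117 ≡ 1 (mod 4), so quadratic reciprocity gives (23 / 117) = (117 / 23). Reduce: 117 ≡ 2 (mod 23). Now have (2 / 23).
Factor out 2: 2 = 2. Since 23 ≡ 7 (mod 8), (2 / 23) = +1. Now have (1 / 23).
(1 / 23) = 1. Collecting the sign factors: 1.

1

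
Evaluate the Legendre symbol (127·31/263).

-1

By multiplicativity, (127·31/263) = (127/263)·(31/263).
First factor (127/263):
(127/263)
  = -(263/127)    [QR: both ≡ 3 mod 4, sign flips]
  = -(9/127)    [263 ≡ 9 mod 127]
  = -(127/9)    [QR: 9 ≡ 1 mod 4, sign kept]
  = -(1/9)    [127 ≡ 1 mod 9]
  = -1    [(1/9) = 1]
Second factor (31/263):
(31/263)
  = -(263/31)    [QR: both ≡ 3 mod 4, sign flips]
  = -(15/31)    [263 ≡ 15 mod 31]
  = (31/15)    [QR: both ≡ 3 mod 4, sign flips]
  = (1/15)    [31 ≡ 1 mod 15]
  = 1    [(1/15) = 1]
Product: (-1)·(1) = -1.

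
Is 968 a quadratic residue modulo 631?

(968/631)
  = (337/631)    [968 ≡ 337 mod 631]
  = (631/337)    [QR: 337 ≡ 1 mod 4, sign kept]
  = (294/337)    [631 ≡ 294 mod 337]
  = (147/337)    [337 ≡ 1 mod 8 ⇒ (2/337) = +1]
  = (337/147)    [QR: 337 ≡ 1 mod 4, sign kept]
  = (43/147)    [337 ≡ 43 mod 147]
  = -(147/43)    [QR: both ≡ 3 mod 4, sign flips]
  = -(18/43)    [147 ≡ 18 mod 43]
  = (9/43)    [43 ≡ 3 mod 8 ⇒ (2/43) = -1]
  = (43/9)    [QR: 9 ≡ 1 mod 4, sign kept]
  = (7/9)    [43 ≡ 7 mod 9]
  = (9/7)    [QR: 9 ≡ 1 mod 4, sign kept]
  = (2/7)    [9 ≡ 2 mod 7]
  = (1/7)    [7 ≡ 7 mod 8 ⇒ (2/7) = +1]
  = 1    [(1/7) = 1]
(968/631) = 1, and 631 is prime, so 968 is a quadratic residue mod 631.

yes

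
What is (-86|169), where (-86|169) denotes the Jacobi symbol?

1

(-86|169)
  = (83|169)    [-86 ≡ 83 mod 169]
  = (169|83)    [QR: 169 ≡ 1 mod 4, sign kept]
  = (3|83)    [169 ≡ 3 mod 83]
  = -(83|3)    [QR: both ≡ 3 mod 4, sign flips]
  = -(2|3)    [83 ≡ 2 mod 3]
  = (1|3)    [3 ≡ 3 mod 8 ⇒ (2|3) = -1]
  = 1    [(1|3) = 1]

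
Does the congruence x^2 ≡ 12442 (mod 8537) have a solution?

yes

(12442/8537)
  = (3905/8537)    [12442 ≡ 3905 mod 8537]
  = (8537/3905)    [QR: 3905 ≡ 1 mod 4, sign kept]
  = (727/3905)    [8537 ≡ 727 mod 3905]
  = (3905/727)    [QR: 3905 ≡ 1 mod 4, sign kept]
  = (270/727)    [3905 ≡ 270 mod 727]
  = (135/727)    [727 ≡ 7 mod 8 ⇒ (2/727) = +1]
  = -(727/135)    [QR: both ≡ 3 mod 4, sign flips]
  = -(52/135)    [727 ≡ 52 mod 135]
  = -(13/135)    [135 ≡ 7 mod 8 ⇒ (2/135)^2 = +1]
  = -(135/13)    [QR: 13 ≡ 1 mod 4, sign kept]
  = -(5/13)    [135 ≡ 5 mod 13]
  = -(13/5)    [QR: 5 ≡ 1 mod 4, sign kept]
  = -(3/5)    [13 ≡ 3 mod 5]
  = -(5/3)    [QR: 5 ≡ 1 mod 4, sign kept]
  = -(2/3)    [5 ≡ 2 mod 3]
  = (1/3)    [3 ≡ 3 mod 8 ⇒ (2/3) = -1]
  = 1    [(1/3) = 1]
The Legendre symbol is 1, so x^2 ≡ 12442 (mod 8537) has solution.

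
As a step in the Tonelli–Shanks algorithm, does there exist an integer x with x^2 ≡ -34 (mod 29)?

Reduce the numerator: -34 ≡ 24 (mod 29), so (-34/29) = (24/29).
Factor out 2: 24 = 2^3·3. Since 29 ≡ 5 (mod 8), (2/29) = -1, and (2/29)^3 = -1. Now have -(3/29).
29 ≡ 1 (mod 4), so quadratic reciprocity gives (3/29) = (29/3). Reduce: 29 ≡ 2 (mod 3). Now have -(2/3).
Factor out 2: 2 = 2. Since 3 ≡ 3 (mod 8), (2/3) = -1. Now have (1/3).
(1/3) = 1. Collecting the sign factors: 1.
The Legendre symbol is 1, so x^2 ≡ -34 (mod 29) has solution.

yes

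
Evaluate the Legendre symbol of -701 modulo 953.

1

(-701/953)
  = (701/953)    [953 ≡ 1 mod 4 ⇒ (-1/953) = +1]
  = (953/701)    [QR: 701 ≡ 1 mod 4, sign kept]
  = (252/701)    [953 ≡ 252 mod 701]
  = (63/701)    [701 ≡ 5 mod 8 ⇒ (2/701)^2 = +1]
  = (701/63)    [QR: 701 ≡ 1 mod 4, sign kept]
  = (8/63)    [701 ≡ 8 mod 63]
  = (1/63)    [63 ≡ 7 mod 8 ⇒ (2/63)^3 = +1]
  = 1    [(1/63) = 1]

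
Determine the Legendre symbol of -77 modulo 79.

Pull out -1: (-77/79) = (-1/79)·(77/79). Since 79 ≡ 3 (mod 4), (-1/79) = -1. Now have -(77/79).
77 ≡ 1 (mod 4), so quadratic reciprocity gives (77/79) = (79/77). Reduce: 79 ≡ 2 (mod 77). Now have -(2/77).
Factor out 2: 2 = 2. Since 77 ≡ 5 (mod 8), (2/77) = -1. Now have (1/77).
(1/77) = 1. Collecting the sign factors: 1.

1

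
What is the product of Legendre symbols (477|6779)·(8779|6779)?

-1

By multiplicativity, (477·8779|6779) = (477|6779)·(8779|6779).
First factor (477|6779):
(477|6779)
  = (6779|477)    [QR: 477 ≡ 1 mod 4, sign kept]
  = (101|477)    [6779 ≡ 101 mod 477]
  = (477|101)    [QR: 101 ≡ 1 mod 4, sign kept]
  = (73|101)    [477 ≡ 73 mod 101]
  = (101|73)    [QR: 73 ≡ 1 mod 4, sign kept]
  = (28|73)    [101 ≡ 28 mod 73]
  = (7|73)    [73 ≡ 1 mod 8 ⇒ (2|73)^2 = +1]
  = (73|7)    [QR: 73 ≡ 1 mod 4, sign kept]
  = (3|7)    [73 ≡ 3 mod 7]
  = -(7|3)    [QR: both ≡ 3 mod 4, sign flips]
  = -(1|3)    [7 ≡ 1 mod 3]
  = -1    [(1|3) = 1]
Second factor (8779|6779):
(8779|6779)
  = (2000|6779)    [8779 ≡ 2000 mod 6779]
  = (125|6779)    [6779 ≡ 3 mod 8 ⇒ (2|6779)^4 = +1]
  = (6779|125)    [QR: 125 ≡ 1 mod 4, sign kept]
  = (29|125)    [6779 ≡ 29 mod 125]
  = (125|29)    [QR: 29 ≡ 1 mod 4, sign kept]
  = (9|29)    [125 ≡ 9 mod 29]
  = (29|9)    [QR: 9 ≡ 1 mod 4, sign kept]
  = (2|9)    [29 ≡ 2 mod 9]
  = (1|9)    [9 ≡ 1 mod 8 ⇒ (2|9) = +1]
  = 1    [(1|9) = 1]
Product: (-1)·(1) = -1.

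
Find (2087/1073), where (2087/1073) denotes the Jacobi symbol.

Reduce the numerator: 2087 ≡ 1014 (mod 1073), so (2087/1073) = (1014/1073).
Factor out 2: 1014 = 2·507. Since 1073 ≡ 1 (mod 8), (2/1073) = +1. Now have (507/1073).
1073 ≡ 1 (mod 4), so quadratic reciprocity gives (507/1073) = (1073/507). Reduce: 1073 ≡ 59 (mod 507). Now have (59/507).
Both 59 ≡ 3 and 507 ≡ 3 (mod 4), so reciprocity gives (59/507) = -(507/59). Reduce: 507 ≡ 35 (mod 59). Now have -(35/59).
Both 35 ≡ 3 and 59 ≡ 3 (mod 4), so reciprocity gives (35/59) = -(59/35). Reduce: 59 ≡ 24 (mod 35). Now have (24/35).
Factor out 2: 24 = 2^3·3. Since 35 ≡ 3 (mod 8), (2/35) = -1, and (2/35)^3 = -1. Now have -(3/35).
Both 3 ≡ 3 and 35 ≡ 3 (mod 4), so reciprocity gives (3/35) = -(35/3). Reduce: 35 ≡ 2 (mod 3). Now have (2/3).
Factor out 2: 2 = 2. Since 3 ≡ 3 (mod 8), (2/3) = -1. Now have -(1/3).
(1/3) = 1. Collecting the sign factors: -1.

-1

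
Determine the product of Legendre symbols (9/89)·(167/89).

1

By multiplicativity, (9·167/89) = (9/89)·(167/89).
First factor (9/89):
(9/89)
  = (89/9)    [QR: 9 ≡ 1 mod 4, sign kept]
  = (8/9)    [89 ≡ 8 mod 9]
  = (1/9)    [9 ≡ 1 mod 8 ⇒ (2/9)^3 = +1]
  = 1    [(1/9) = 1]
Second factor (167/89):
(167/89)
  = (78/89)    [167 ≡ 78 mod 89]
  = (39/89)    [89 ≡ 1 mod 8 ⇒ (2/89) = +1]
  = (89/39)    [QR: 89 ≡ 1 mod 4, sign kept]
  = (11/39)    [89 ≡ 11 mod 39]
  = -(39/11)    [QR: both ≡ 3 mod 4, sign flips]
  = -(6/11)    [39 ≡ 6 mod 11]
  = (3/11)    [11 ≡ 3 mod 8 ⇒ (2/11) = -1]
  = -(11/3)    [QR: both ≡ 3 mod 4, sign flips]
  = -(2/3)    [11 ≡ 2 mod 3]
  = (1/3)    [3 ≡ 3 mod 8 ⇒ (2/3) = -1]
  = 1    [(1/3) = 1]
Product: (1)·(1) = 1.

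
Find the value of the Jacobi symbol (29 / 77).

(29 / 77)
  = (77 / 29)    [QR: 29 ≡ 1 mod 4, sign kept]
  = (19 / 29)    [77 ≡ 19 mod 29]
  = (29 / 19)    [QR: 29 ≡ 1 mod 4, sign kept]
  = (10 / 19)    [29 ≡ 10 mod 19]
  = -(5 / 19)    [19 ≡ 3 mod 8 ⇒ (2 / 19) = -1]
  = -(19 / 5)    [QR: 5 ≡ 1 mod 4, sign kept]
  = -(4 / 5)    [19 ≡ 4 mod 5]
  = -(1 / 5)    [5 ≡ 5 mod 8 ⇒ (2 / 5)^2 = +1]
  = -1    [(1 / 5) = 1]

-1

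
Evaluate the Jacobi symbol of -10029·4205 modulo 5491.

-1

By multiplicativity, (-10029·4205 / 5491) = (-10029 / 5491)·(4205 / 5491).
First factor (-10029 / 5491):
Pull out -1: (-10029 / 5491) = (-1 / 5491)·(10029 / 5491). Since 5491 ≡ 3 (mod 4), (-1 / 5491) = -1. Now have -(10029 / 5491).
Reduce the numerator: 10029 ≡ 4538 (mod 5491), so (10029 / 5491) = (4538 / 5491).
Factor out 2: 4538 = 2·2269. Since 5491 ≡ 3 (mod 8), (2 / 5491) = -1. Now have (2269 / 5491).
2269 ≡ 1 (mod 4), so quadratic reciprocity gives (2269 / 5491) = (5491 / 2269). Reduce: 5491 ≡ 953 (mod 2269). Now have (953 / 2269).
953 ≡ 1 (mod 4), so quadratic reciprocity gives (953 / 2269) = (2269 / 953). Reduce: 2269 ≡ 363 (mod 953). Now have (363 / 953).
953 ≡ 1 (mod 4), so quadratic reciprocity gives (363 / 953) = (953 / 363). Reduce: 953 ≡ 227 (mod 363). Now have (227 / 363).
Both 227 ≡ 3 and 363 ≡ 3 (mod 4), so reciprocity gives (227 / 363) = -(363 / 227). Reduce: 363 ≡ 136 (mod 227). Now have -(136 / 227).
Factor out 2: 136 = 2^3·17. Since 227 ≡ 3 (mod 8), (2 / 227) = -1, and (2 / 227)^3 = -1. Now have (17 / 227).
17 ≡ 1 (mod 4), so quadratic reciprocity gives (17 / 227) = (227 / 17). Reduce: 227 ≡ 6 (mod 17). Now have (6 / 17).
Factor out 2: 6 = 2·3. Since 17 ≡ 1 (mod 8), (2 / 17) = +1. Now have (3 / 17).
17 ≡ 1 (mod 4), so quadratic reciprocity gives (3 / 17) = (17 / 3). Reduce: 17 ≡ 2 (mod 3). Now have (2 / 3).
Factor out 2: 2 = 2. Since 3 ≡ 3 (mod 8), (2 / 3) = -1. Now have -(1 / 3).
(1 / 3) = 1. Collecting the sign factors: -1.
Second factor (4205 / 5491):
4205 ≡ 1 (mod 4), so quadratic reciprocity gives (4205 / 5491) = (5491 / 4205). Reduce: 5491 ≡ 1286 (mod 4205). Now have (1286 / 4205).
Factor out 2: 1286 = 2·643. Since 4205 ≡ 5 (mod 8), (2 / 4205) = -1. Now have -(643 / 4205).
4205 ≡ 1 (mod 4), so quadratic reciprocity gives (643 / 4205) = (4205 / 643). Reduce: 4205 ≡ 347 (mod 643). Now have -(347 / 643).
Both 347 ≡ 3 and 643 ≡ 3 (mod 4), so reciprocity gives (347 / 643) = -(643 / 347). Reduce: 643 ≡ 296 (mod 347). Now have (296 / 347).
Factor out 2: 296 = 2^3·37. Since 347 ≡ 3 (mod 8), (2 / 347) = -1, and (2 / 347)^3 = -1. Now have -(37 / 347).
37 ≡ 1 (mod 4), so quadratic reciprocity gives (37 / 347) = (347 / 37). Reduce: 347 ≡ 14 (mod 37). Now have -(14 / 37).
Factor out 2: 14 = 2·7. Since 37 ≡ 5 (mod 8), (2 / 37) = -1. Now have (7 / 37).
37 ≡ 1 (mod 4), so quadratic reciprocity gives (7 / 37) = (37 / 7). Reduce: 37 ≡ 2 (mod 7). Now have (2 / 7).
Factor out 2: 2 = 2. Since 7 ≡ 7 (mod 8), (2 / 7) = +1. Now have (1 / 7).
(1 / 7) = 1. Collecting the sign factors: 1.
Product: (-1)·(1) = -1.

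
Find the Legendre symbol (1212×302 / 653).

1

By multiplicativity, (1212·302 / 653) = (1212 / 653)·(302 / 653).
First factor (1212 / 653):
(1212 / 653)
  = (559 / 653)    [1212 ≡ 559 mod 653]
  = (653 / 559)    [QR: 653 ≡ 1 mod 4, sign kept]
  = (94 / 559)    [653 ≡ 94 mod 559]
  = (47 / 559)    [559 ≡ 7 mod 8 ⇒ (2 / 559) = +1]
  = -(559 / 47)    [QR: both ≡ 3 mod 4, sign flips]
  = -(42 / 47)    [559 ≡ 42 mod 47]
  = -(21 / 47)    [47 ≡ 7 mod 8 ⇒ (2 / 47) = +1]
  = -(47 / 21)    [QR: 21 ≡ 1 mod 4, sign kept]
  = -(5 / 21)    [47 ≡ 5 mod 21]
  = -(21 / 5)    [QR: 5 ≡ 1 mod 4, sign kept]
  = -(1 / 5)    [21 ≡ 1 mod 5]
  = -1    [(1 / 5) = 1]
Second factor (302 / 653):
(302 / 653)
  = -(151 / 653)    [653 ≡ 5 mod 8 ⇒ (2 / 653) = -1]
  = -(653 / 151)    [QR: 653 ≡ 1 mod 4, sign kept]
  = -(49 / 151)    [653 ≡ 49 mod 151]
  = -(151 / 49)    [QR: 49 ≡ 1 mod 4, sign kept]
  = -(4 / 49)    [151 ≡ 4 mod 49]
  = -(1 / 49)    [49 ≡ 1 mod 8 ⇒ (2 / 49)^2 = +1]
  = -1    [(1 / 49) = 1]
Product: (-1)·(-1) = 1.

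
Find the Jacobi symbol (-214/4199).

Pull out -1: (-214/4199) = (-1/4199)·(214/4199). Since 4199 ≡ 3 (mod 4), (-1/4199) = -1. Now have -(214/4199).
Factor out 2: 214 = 2·107. Since 4199 ≡ 7 (mod 8), (2/4199) = +1. Now have -(107/4199).
Both 107 ≡ 3 and 4199 ≡ 3 (mod 4), so reciprocity gives (107/4199) = -(4199/107). Reduce: 4199 ≡ 26 (mod 107). Now have (26/107).
Factor out 2: 26 = 2·13. Since 107 ≡ 3 (mod 8), (2/107) = -1. Now have -(13/107).
13 ≡ 1 (mod 4), so quadratic reciprocity gives (13/107) = (107/13). Reduce: 107 ≡ 3 (mod 13). Now have -(3/13).
13 ≡ 1 (mod 4), so quadratic reciprocity gives (3/13) = (13/3). Reduce: 13 ≡ 1 (mod 3). Now have -(1/3).
(1/3) = 1. Collecting the sign factors: -1.

-1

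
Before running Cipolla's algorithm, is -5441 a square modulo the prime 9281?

no

Pull out -1: (-5441/9281) = (-1/9281)·(5441/9281). Since 9281 ≡ 1 (mod 4), (-1/9281) = +1. Now have (5441/9281).
5441 ≡ 1 (mod 4), so quadratic reciprocity gives (5441/9281) = (9281/5441). Reduce: 9281 ≡ 3840 (mod 5441). Now have (3840/5441).
Factor out 2: 3840 = 2^8·15. Since 5441 ≡ 1 (mod 8), (2/5441) = +1, and (2/5441)^8 = +1. Now have (15/5441).
5441 ≡ 1 (mod 4), so quadratic reciprocity gives (15/5441) = (5441/15). Reduce: 5441 ≡ 11 (mod 15). Now have (11/15).
Both 11 ≡ 3 and 15 ≡ 3 (mod 4), so reciprocity gives (11/15) = -(15/11). Reduce: 15 ≡ 4 (mod 11). Now have -(4/11).
Factor out 2: 4 = 2^2. Since 11 ≡ 3 (mod 8), (2/11) = -1, and (2/11)^2 = +1. Now have -(1/11).
(1/11) = 1. Collecting the sign factors: -1.
The Legendre symbol is -1, so x^2 ≡ -5441 (mod 9281) has no solution.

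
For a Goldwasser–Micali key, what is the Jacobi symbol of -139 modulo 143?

1

(-139 / 143)
  = -(139 / 143)    [143 ≡ 3 mod 4 ⇒ (-1 / 143) = -1]
  = (143 / 139)    [QR: both ≡ 3 mod 4, sign flips]
  = (4 / 139)    [143 ≡ 4 mod 139]
  = (1 / 139)    [139 ≡ 3 mod 8 ⇒ (2 / 139)^2 = +1]
  = 1    [(1 / 139) = 1]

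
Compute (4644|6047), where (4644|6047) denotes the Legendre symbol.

1

Factor out 2: 4644 = 2^2·1161. Since 6047 ≡ 7 (mod 8), (2|6047) = +1, and (2|6047)^2 = +1. Now have (1161|6047).
1161 ≡ 1 (mod 4), so quadratic reciprocity gives (1161|6047) = (6047|1161). Reduce: 6047 ≡ 242 (mod 1161). Now have (242|1161).
Factor out 2: 242 = 2·121. Since 1161 ≡ 1 (mod 8), (2|1161) = +1. Now have (121|1161).
121 ≡ 1 (mod 4), so quadratic reciprocity gives (121|1161) = (1161|121). Reduce: 1161 ≡ 72 (mod 121). Now have (72|121).
Factor out 2: 72 = 2^3·9. Since 121 ≡ 1 (mod 8), (2|121) = +1, and (2|121)^3 = +1. Now have (9|121).
9 ≡ 1 (mod 4), so quadratic reciprocity gives (9|121) = (121|9). Reduce: 121 ≡ 4 (mod 9). Now have (4|9).
Factor out 2: 4 = 2^2. Since 9 ≡ 1 (mod 8), (2|9) = +1, and (2|9)^2 = +1. Now have (1|9).
(1|9) = 1. Collecting the sign factors: 1.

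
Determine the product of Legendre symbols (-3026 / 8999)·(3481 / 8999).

1

By multiplicativity, (-3026·3481 / 8999) = (-3026 / 8999)·(3481 / 8999).
First factor (-3026 / 8999):
(-3026 / 8999)
  = (5973 / 8999)    [-3026 ≡ 5973 mod 8999]
  = (8999 / 5973)    [QR: 5973 ≡ 1 mod 4, sign kept]
  = (3026 / 5973)    [8999 ≡ 3026 mod 5973]
  = -(1513 / 5973)    [5973 ≡ 5 mod 8 ⇒ (2 / 5973) = -1]
  = -(5973 / 1513)    [QR: 1513 ≡ 1 mod 4, sign kept]
  = -(1434 / 1513)    [5973 ≡ 1434 mod 1513]
  = -(717 / 1513)    [1513 ≡ 1 mod 8 ⇒ (2 / 1513) = +1]
  = -(1513 / 717)    [QR: 717 ≡ 1 mod 4, sign kept]
  = -(79 / 717)    [1513 ≡ 79 mod 717]
  = -(717 / 79)    [QR: 717 ≡ 1 mod 4, sign kept]
  = -(6 / 79)    [717 ≡ 6 mod 79]
  = -(3 / 79)    [79 ≡ 7 mod 8 ⇒ (2 / 79) = +1]
  = (79 / 3)    [QR: both ≡ 3 mod 4, sign flips]
  = (1 / 3)    [79 ≡ 1 mod 3]
  = 1    [(1 / 3) = 1]
Second factor (3481 / 8999):
(3481 / 8999)
  = (8999 / 3481)    [QR: 3481 ≡ 1 mod 4, sign kept]
  = (2037 / 3481)    [8999 ≡ 2037 mod 3481]
  = (3481 / 2037)    [QR: 2037 ≡ 1 mod 4, sign kept]
  = (1444 / 2037)    [3481 ≡ 1444 mod 2037]
  = (361 / 2037)    [2037 ≡ 5 mod 8 ⇒ (2 / 2037)^2 = +1]
  = (2037 / 361)    [QR: 361 ≡ 1 mod 4, sign kept]
  = (232 / 361)    [2037 ≡ 232 mod 361]
  = (29 / 361)    [361 ≡ 1 mod 8 ⇒ (2 / 361)^3 = +1]
  = (361 / 29)    [QR: 29 ≡ 1 mod 4, sign kept]
  = (13 / 29)    [361 ≡ 13 mod 29]
  = (29 / 13)    [QR: 13 ≡ 1 mod 4, sign kept]
  = (3 / 13)    [29 ≡ 3 mod 13]
  = (13 / 3)    [QR: 13 ≡ 1 mod 4, sign kept]
  = (1 / 3)    [13 ≡ 1 mod 3]
  = 1    [(1 / 3) = 1]
Product: (1)·(1) = 1.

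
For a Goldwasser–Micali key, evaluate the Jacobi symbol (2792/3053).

-1

(2792/3053)
  = -(349/3053)    [3053 ≡ 5 mod 8 ⇒ (2/3053)^3 = -1]
  = -(3053/349)    [QR: 349 ≡ 1 mod 4, sign kept]
  = -(261/349)    [3053 ≡ 261 mod 349]
  = -(349/261)    [QR: 261 ≡ 1 mod 4, sign kept]
  = -(88/261)    [349 ≡ 88 mod 261]
  = (11/261)    [261 ≡ 5 mod 8 ⇒ (2/261)^3 = -1]
  = (261/11)    [QR: 261 ≡ 1 mod 4, sign kept]
  = (8/11)    [261 ≡ 8 mod 11]
  = -(1/11)    [11 ≡ 3 mod 8 ⇒ (2/11)^3 = -1]
  = -1    [(1/11) = 1]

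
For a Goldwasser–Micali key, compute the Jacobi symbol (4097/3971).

Reduce the numerator: 4097 ≡ 126 (mod 3971), so (4097/3971) = (126/3971).
Factor out 2: 126 = 2·63. Since 3971 ≡ 3 (mod 8), (2/3971) = -1. Now have -(63/3971).
Both 63 ≡ 3 and 3971 ≡ 3 (mod 4), so reciprocity gives (63/3971) = -(3971/63). Reduce: 3971 ≡ 2 (mod 63). Now have (2/63).
Factor out 2: 2 = 2. Since 63 ≡ 7 (mod 8), (2/63) = +1. Now have (1/63).
(1/63) = 1. Collecting the sign factors: 1.

1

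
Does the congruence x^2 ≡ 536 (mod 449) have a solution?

yes

Reduce the numerator: 536 ≡ 87 (mod 449), so (536|449) = (87|449).
449 ≡ 1 (mod 4), so quadratic reciprocity gives (87|449) = (449|87). Reduce: 449 ≡ 14 (mod 87). Now have (14|87).
Factor out 2: 14 = 2·7. Since 87 ≡ 7 (mod 8), (2|87) = +1. Now have (7|87).
Both 7 ≡ 3 and 87 ≡ 3 (mod 4), so reciprocity gives (7|87) = -(87|7). Reduce: 87 ≡ 3 (mod 7). Now have -(3|7).
Both 3 ≡ 3 and 7 ≡ 3 (mod 4), so reciprocity gives (3|7) = -(7|3). Reduce: 7 ≡ 1 (mod 3). Now have (1|3).
(1|3) = 1. Collecting the sign factors: 1.
The Legendre symbol is 1, so x^2 ≡ 536 (mod 449) has solution.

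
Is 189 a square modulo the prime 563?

189 ≡ 1 (mod 4), so quadratic reciprocity gives (189|563) = (563|189). Reduce: 563 ≡ 185 (mod 189). Now have (185|189).
185 ≡ 1 (mod 4), so quadratic reciprocity gives (185|189) = (189|185). Reduce: 189 ≡ 4 (mod 185). Now have (4|185).
Factor out 2: 4 = 2^2. Since 185 ≡ 1 (mod 8), (2|185) = +1, and (2|185)^2 = +1. Now have (1|185).
(1|185) = 1. Collecting the sign factors: 1.
The Legendre symbol is 1, so x^2 ≡ 189 (mod 563) has solution.

yes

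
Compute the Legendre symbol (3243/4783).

Both 3243 ≡ 3 and 4783 ≡ 3 (mod 4), so reciprocity gives (3243/4783) = -(4783/3243). Reduce: 4783 ≡ 1540 (mod 3243). Now have -(1540/3243).
Factor out 2: 1540 = 2^2·385. Since 3243 ≡ 3 (mod 8), (2/3243) = -1, and (2/3243)^2 = +1. Now have -(385/3243).
385 ≡ 1 (mod 4), so quadratic reciprocity gives (385/3243) = (3243/385). Reduce: 3243 ≡ 163 (mod 385). Now have -(163/385).
385 ≡ 1 (mod 4), so quadratic reciprocity gives (163/385) = (385/163). Reduce: 385 ≡ 59 (mod 163). Now have -(59/163).
Both 59 ≡ 3 and 163 ≡ 3 (mod 4), so reciprocity gives (59/163) = -(163/59). Reduce: 163 ≡ 45 (mod 59). Now have (45/59).
45 ≡ 1 (mod 4), so quadratic reciprocity gives (45/59) = (59/45). Reduce: 59 ≡ 14 (mod 45). Now have (14/45).
Factor out 2: 14 = 2·7. Since 45 ≡ 5 (mod 8), (2/45) = -1. Now have -(7/45).
45 ≡ 1 (mod 4), so quadratic reciprocity gives (7/45) = (45/7). Reduce: 45 ≡ 3 (mod 7). Now have -(3/7).
Both 3 ≡ 3 and 7 ≡ 3 (mod 4), so reciprocity gives (3/7) = -(7/3). Reduce: 7 ≡ 1 (mod 3). Now have (1/3).
(1/3) = 1. Collecting the sign factors: 1.

1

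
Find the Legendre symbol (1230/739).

Reduce the numerator: 1230 ≡ 491 (mod 739), so (1230/739) = (491/739).
Both 491 ≡ 3 and 739 ≡ 3 (mod 4), so reciprocity gives (491/739) = -(739/491). Reduce: 739 ≡ 248 (mod 491). Now have -(248/491).
Factor out 2: 248 = 2^3·31. Since 491 ≡ 3 (mod 8), (2/491) = -1, and (2/491)^3 = -1. Now have (31/491).
Both 31 ≡ 3 and 491 ≡ 3 (mod 4), so reciprocity gives (31/491) = -(491/31). Reduce: 491 ≡ 26 (mod 31). Now have -(26/31).
Factor out 2: 26 = 2·13. Since 31 ≡ 7 (mod 8), (2/31) = +1. Now have -(13/31).
13 ≡ 1 (mod 4), so quadratic reciprocity gives (13/31) = (31/13). Reduce: 31 ≡ 5 (mod 13). Now have -(5/13).
5 ≡ 1 (mod 4), so quadratic reciprocity gives (5/13) = (13/5). Reduce: 13 ≡ 3 (mod 5). Now have -(3/5).
5 ≡ 1 (mod 4), so quadratic reciprocity gives (3/5) = (5/3). Reduce: 5 ≡ 2 (mod 3). Now have -(2/3).
Factor out 2: 2 = 2. Since 3 ≡ 3 (mod 8), (2/3) = -1. Now have (1/3).
(1/3) = 1. Collecting the sign factors: 1.

1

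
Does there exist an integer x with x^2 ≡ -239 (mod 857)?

no

Reduce the numerator: -239 ≡ 618 (mod 857), so (-239|857) = (618|857).
Factor out 2: 618 = 2·309. Since 857 ≡ 1 (mod 8), (2|857) = +1. Now have (309|857).
309 ≡ 1 (mod 4), so quadratic reciprocity gives (309|857) = (857|309). Reduce: 857 ≡ 239 (mod 309). Now have (239|309).
309 ≡ 1 (mod 4), so quadratic reciprocity gives (239|309) = (309|239). Reduce: 309 ≡ 70 (mod 239). Now have (70|239).
Factor out 2: 70 = 2·35. Since 239 ≡ 7 (mod 8), (2|239) = +1. Now have (35|239).
Both 35 ≡ 3 and 239 ≡ 3 (mod 4), so reciprocity gives (35|239) = -(239|35). Reduce: 239 ≡ 29 (mod 35). Now have -(29|35).
29 ≡ 1 (mod 4), so quadratic reciprocity gives (29|35) = (35|29). Reduce: 35 ≡ 6 (mod 29). Now have -(6|29).
Factor out 2: 6 = 2·3. Since 29 ≡ 5 (mod 8), (2|29) = -1. Now have (3|29).
29 ≡ 1 (mod 4), so quadratic reciprocity gives (3|29) = (29|3). Reduce: 29 ≡ 2 (mod 3). Now have (2|3).
Factor out 2: 2 = 2. Since 3 ≡ 3 (mod 8), (2|3) = -1. Now have -(1|3).
(1|3) = 1. Collecting the sign factors: -1.
The Legendre symbol is -1, so x^2 ≡ -239 (mod 857) has no solution.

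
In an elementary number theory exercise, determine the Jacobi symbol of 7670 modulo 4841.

(7670/4841)
  = (2829/4841)    [7670 ≡ 2829 mod 4841]
  = (4841/2829)    [QR: 2829 ≡ 1 mod 4, sign kept]
  = (2012/2829)    [4841 ≡ 2012 mod 2829]
  = (503/2829)    [2829 ≡ 5 mod 8 ⇒ (2/2829)^2 = +1]
  = (2829/503)    [QR: 2829 ≡ 1 mod 4, sign kept]
  = (314/503)    [2829 ≡ 314 mod 503]
  = (157/503)    [503 ≡ 7 mod 8 ⇒ (2/503) = +1]
  = (503/157)    [QR: 157 ≡ 1 mod 4, sign kept]
  = (32/157)    [503 ≡ 32 mod 157]
  = -(1/157)    [157 ≡ 5 mod 8 ⇒ (2/157)^5 = -1]
  = -1    [(1/157) = 1]

-1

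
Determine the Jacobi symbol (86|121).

1

Factor out 2: 86 = 2·43. Since 121 ≡ 1 (mod 8), (2|121) = +1. Now have (43|121).
121 ≡ 1 (mod 4), so quadratic reciprocity gives (43|121) = (121|43). Reduce: 121 ≡ 35 (mod 43). Now have (35|43).
Both 35 ≡ 3 and 43 ≡ 3 (mod 4), so reciprocity gives (35|43) = -(43|35). Reduce: 43 ≡ 8 (mod 35). Now have -(8|35).
Factor out 2: 8 = 2^3. Since 35 ≡ 3 (mod 8), (2|35) = -1, and (2|35)^3 = -1. Now have (1|35).
(1|35) = 1. Collecting the sign factors: 1.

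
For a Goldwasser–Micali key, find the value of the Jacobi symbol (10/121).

1

(10/121)
  = (5/121)    [121 ≡ 1 mod 8 ⇒ (2/121) = +1]
  = (121/5)    [QR: 5 ≡ 1 mod 4, sign kept]
  = (1/5)    [121 ≡ 1 mod 5]
  = 1    [(1/5) = 1]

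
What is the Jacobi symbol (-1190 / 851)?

Pull out -1: (-1190 / 851) = (-1 / 851)·(1190 / 851). Since 851 ≡ 3 (mod 4), (-1 / 851) = -1. Now have -(1190 / 851).
Reduce the numerator: 1190 ≡ 339 (mod 851), so (1190 / 851) = (339 / 851).
Both 339 ≡ 3 and 851 ≡ 3 (mod 4), so reciprocity gives (339 / 851) = -(851 / 339). Reduce: 851 ≡ 173 (mod 339). Now have (173 / 339).
173 ≡ 1 (mod 4), so quadratic reciprocity gives (173 / 339) = (339 / 173). Reduce: 339 ≡ 166 (mod 173). Now have (166 / 173).
Factor out 2: 166 = 2·83. Since 173 ≡ 5 (mod 8), (2 / 173) = -1. Now have -(83 / 173).
173 ≡ 1 (mod 4), so quadratic reciprocity gives (83 / 173) = (173 / 83). Reduce: 173 ≡ 7 (mod 83). Now have -(7 / 83).
Both 7 ≡ 3 and 83 ≡ 3 (mod 4), so reciprocity gives (7 / 83) = -(83 / 7). Reduce: 83 ≡ 6 (mod 7). Now have (6 / 7).
Factor out 2: 6 = 2·3. Since 7 ≡ 7 (mod 8), (2 / 7) = +1. Now have (3 / 7).
Both 3 ≡ 3 and 7 ≡ 3 (mod 4), so reciprocity gives (3 / 7) = -(7 / 3). Reduce: 7 ≡ 1 (mod 3). Now have -(1 / 3).
(1 / 3) = 1. Collecting the sign factors: -1.

-1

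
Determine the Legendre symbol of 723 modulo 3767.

(723 / 3767)
  = -(3767 / 723)    [QR: both ≡ 3 mod 4, sign flips]
  = -(152 / 723)    [3767 ≡ 152 mod 723]
  = (19 / 723)    [723 ≡ 3 mod 8 ⇒ (2 / 723)^3 = -1]
  = -(723 / 19)    [QR: both ≡ 3 mod 4, sign flips]
  = -(1 / 19)    [723 ≡ 1 mod 19]
  = -1    [(1 / 19) = 1]

-1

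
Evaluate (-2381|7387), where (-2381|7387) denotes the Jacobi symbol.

1

Pull out -1: (-2381|7387) = (-1|7387)·(2381|7387). Since 7387 ≡ 3 (mod 4), (-1|7387) = -1. Now have -(2381|7387).
2381 ≡ 1 (mod 4), so quadratic reciprocity gives (2381|7387) = (7387|2381). Reduce: 7387 ≡ 244 (mod 2381). Now have -(244|2381).
Factor out 2: 244 = 2^2·61. Since 2381 ≡ 5 (mod 8), (2|2381) = -1, and (2|2381)^2 = +1. Now have -(61|2381).
61 ≡ 1 (mod 4), so quadratic reciprocity gives (61|2381) = (2381|61). Reduce: 2381 ≡ 2 (mod 61). Now have -(2|61).
Factor out 2: 2 = 2. Since 61 ≡ 5 (mod 8), (2|61) = -1. Now have (1|61).
(1|61) = 1. Collecting the sign factors: 1.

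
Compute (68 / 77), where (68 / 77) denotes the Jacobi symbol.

Factor out 2: 68 = 2^2·17. Since 77 ≡ 5 (mod 8), (2 / 77) = -1, and (2 / 77)^2 = +1. Now have (17 / 77).
17 ≡ 1 (mod 4), so quadratic reciprocity gives (17 / 77) = (77 / 17). Reduce: 77 ≡ 9 (mod 17). Now have (9 / 17).
9 ≡ 1 (mod 4), so quadratic reciprocity gives (9 / 17) = (17 / 9). Reduce: 17 ≡ 8 (mod 9). Now have (8 / 9).
Factor out 2: 8 = 2^3. Since 9 ≡ 1 (mod 8), (2 / 9) = +1, and (2 / 9)^3 = +1. Now have (1 / 9).
(1 / 9) = 1. Collecting the sign factors: 1.

1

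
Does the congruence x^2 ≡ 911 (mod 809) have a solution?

(911|809)
  = (102|809)    [911 ≡ 102 mod 809]
  = (51|809)    [809 ≡ 1 mod 8 ⇒ (2|809) = +1]
  = (809|51)    [QR: 809 ≡ 1 mod 4, sign kept]
  = (44|51)    [809 ≡ 44 mod 51]
  = (11|51)    [51 ≡ 3 mod 8 ⇒ (2|51)^2 = +1]
  = -(51|11)    [QR: both ≡ 3 mod 4, sign flips]
  = -(7|11)    [51 ≡ 7 mod 11]
  = (11|7)    [QR: both ≡ 3 mod 4, sign flips]
  = (4|7)    [11 ≡ 4 mod 7]
  = (1|7)    [7 ≡ 7 mod 8 ⇒ (2|7)^2 = +1]
  = 1    [(1|7) = 1]
(911|809) = 1, and 809 is prime, so 911 is a quadratic residue mod 809.

yes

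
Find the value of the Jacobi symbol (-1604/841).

Reduce the numerator: -1604 ≡ 78 (mod 841), so (-1604/841) = (78/841).
Factor out 2: 78 = 2·39. Since 841 ≡ 1 (mod 8), (2/841) = +1. Now have (39/841).
841 ≡ 1 (mod 4), so quadratic reciprocity gives (39/841) = (841/39). Reduce: 841 ≡ 22 (mod 39). Now have (22/39).
Factor out 2: 22 = 2·11. Since 39 ≡ 7 (mod 8), (2/39) = +1. Now have (11/39).
Both 11 ≡ 3 and 39 ≡ 3 (mod 4), so reciprocity gives (11/39) = -(39/11). Reduce: 39 ≡ 6 (mod 11). Now have -(6/11).
Factor out 2: 6 = 2·3. Since 11 ≡ 3 (mod 8), (2/11) = -1. Now have (3/11).
Both 3 ≡ 3 and 11 ≡ 3 (mod 4), so reciprocity gives (3/11) = -(11/3). Reduce: 11 ≡ 2 (mod 3). Now have -(2/3).
Factor out 2: 2 = 2. Since 3 ≡ 3 (mod 8), (2/3) = -1. Now have (1/3).
(1/3) = 1. Collecting the sign factors: 1.

1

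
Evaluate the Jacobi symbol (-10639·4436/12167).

1

By multiplicativity, (-10639·4436/12167) = (-10639/12167)·(4436/12167).
First factor (-10639/12167):
(-10639/12167)
  = (1528/12167)    [-10639 ≡ 1528 mod 12167]
  = (191/12167)    [12167 ≡ 7 mod 8 ⇒ (2/12167)^3 = +1]
  = -(12167/191)    [QR: both ≡ 3 mod 4, sign flips]
  = -(134/191)    [12167 ≡ 134 mod 191]
  = -(67/191)    [191 ≡ 7 mod 8 ⇒ (2/191) = +1]
  = (191/67)    [QR: both ≡ 3 mod 4, sign flips]
  = (57/67)    [191 ≡ 57 mod 67]
  = (67/57)    [QR: 57 ≡ 1 mod 4, sign kept]
  = (10/57)    [67 ≡ 10 mod 57]
  = (5/57)    [57 ≡ 1 mod 8 ⇒ (2/57) = +1]
  = (57/5)    [QR: 5 ≡ 1 mod 4, sign kept]
  = (2/5)    [57 ≡ 2 mod 5]
  = -(1/5)    [5 ≡ 5 mod 8 ⇒ (2/5) = -1]
  = -1    [(1/5) = 1]
Second factor (4436/12167):
(4436/12167)
  = (1109/12167)    [12167 ≡ 7 mod 8 ⇒ (2/12167)^2 = +1]
  = (12167/1109)    [QR: 1109 ≡ 1 mod 4, sign kept]
  = (1077/1109)    [12167 ≡ 1077 mod 1109]
  = (1109/1077)    [QR: 1077 ≡ 1 mod 4, sign kept]
  = (32/1077)    [1109 ≡ 32 mod 1077]
  = -(1/1077)    [1077 ≡ 5 mod 8 ⇒ (2/1077)^5 = -1]
  = -1    [(1/1077) = 1]
Product: (-1)·(-1) = 1.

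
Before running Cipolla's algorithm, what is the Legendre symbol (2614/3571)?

1

(2614/3571)
  = -(1307/3571)    [3571 ≡ 3 mod 8 ⇒ (2/3571) = -1]
  = (3571/1307)    [QR: both ≡ 3 mod 4, sign flips]
  = (957/1307)    [3571 ≡ 957 mod 1307]
  = (1307/957)    [QR: 957 ≡ 1 mod 4, sign kept]
  = (350/957)    [1307 ≡ 350 mod 957]
  = -(175/957)    [957 ≡ 5 mod 8 ⇒ (2/957) = -1]
  = -(957/175)    [QR: 957 ≡ 1 mod 4, sign kept]
  = -(82/175)    [957 ≡ 82 mod 175]
  = -(41/175)    [175 ≡ 7 mod 8 ⇒ (2/175) = +1]
  = -(175/41)    [QR: 41 ≡ 1 mod 4, sign kept]
  = -(11/41)    [175 ≡ 11 mod 41]
  = -(41/11)    [QR: 41 ≡ 1 mod 4, sign kept]
  = -(8/11)    [41 ≡ 8 mod 11]
  = (1/11)    [11 ≡ 3 mod 8 ⇒ (2/11)^3 = -1]
  = 1    [(1/11) = 1]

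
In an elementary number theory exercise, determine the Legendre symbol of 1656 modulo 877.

-1

Reduce the numerator: 1656 ≡ 779 (mod 877), so (1656 / 877) = (779 / 877).
877 ≡ 1 (mod 4), so quadratic reciprocity gives (779 / 877) = (877 / 779). Reduce: 877 ≡ 98 (mod 779). Now have (98 / 779).
Factor out 2: 98 = 2·49. Since 779 ≡ 3 (mod 8), (2 / 779) = -1. Now have -(49 / 779).
49 ≡ 1 (mod 4), so quadratic reciprocity gives (49 / 779) = (779 / 49). Reduce: 779 ≡ 44 (mod 49). Now have -(44 / 49).
Factor out 2: 44 = 2^2·11. Since 49 ≡ 1 (mod 8), (2 / 49) = +1, and (2 / 49)^2 = +1. Now have -(11 / 49).
49 ≡ 1 (mod 4), so quadratic reciprocity gives (11 / 49) = (49 / 11). Reduce: 49 ≡ 5 (mod 11). Now have -(5 / 11).
5 ≡ 1 (mod 4), so quadratic reciprocity gives (5 / 11) = (11 / 5). Reduce: 11 ≡ 1 (mod 5). Now have -(1 / 5).
(1 / 5) = 1. Collecting the sign factors: -1.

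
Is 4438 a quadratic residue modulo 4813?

(4438/4813)
  = -(2219/4813)    [4813 ≡ 5 mod 8 ⇒ (2/4813) = -1]
  = -(4813/2219)    [QR: 4813 ≡ 1 mod 4, sign kept]
  = -(375/2219)    [4813 ≡ 375 mod 2219]
  = (2219/375)    [QR: both ≡ 3 mod 4, sign flips]
  = (344/375)    [2219 ≡ 344 mod 375]
  = (43/375)    [375 ≡ 7 mod 8 ⇒ (2/375)^3 = +1]
  = -(375/43)    [QR: both ≡ 3 mod 4, sign flips]
  = -(31/43)    [375 ≡ 31 mod 43]
  = (43/31)    [QR: both ≡ 3 mod 4, sign flips]
  = (12/31)    [43 ≡ 12 mod 31]
  = (3/31)    [31 ≡ 7 mod 8 ⇒ (2/31)^2 = +1]
  = -(31/3)    [QR: both ≡ 3 mod 4, sign flips]
  = -(1/3)    [31 ≡ 1 mod 3]
  = -1    [(1/3) = 1]
The Legendre symbol is -1, so x^2 ≡ 4438 (mod 4813) has no solution.

no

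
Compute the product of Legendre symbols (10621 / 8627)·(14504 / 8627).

By multiplicativity, (10621·14504 / 8627) = (10621 / 8627)·(14504 / 8627).
First factor (10621 / 8627):
Reduce the numerator: 10621 ≡ 1994 (mod 8627), so (10621 / 8627) = (1994 / 8627).
Factor out 2: 1994 = 2·997. Since 8627 ≡ 3 (mod 8), (2 / 8627) = -1. Now have -(997 / 8627).
997 ≡ 1 (mod 4), so quadratic reciprocity gives (997 / 8627) = (8627 / 997). Reduce: 8627 ≡ 651 (mod 997). Now have -(651 / 997).
997 ≡ 1 (mod 4), so quadratic reciprocity gives (651 / 997) = (997 / 651). Reduce: 997 ≡ 346 (mod 651). Now have -(346 / 651).
Factor out 2: 346 = 2·173. Since 651 ≡ 3 (mod 8), (2 / 651) = -1. Now have (173 / 651).
173 ≡ 1 (mod 4), so quadratic reciprocity gives (173 / 651) = (651 / 173). Reduce: 651 ≡ 132 (mod 173). Now have (132 / 173).
Factor out 2: 132 = 2^2·33. Since 173 ≡ 5 (mod 8), (2 / 173) = -1, and (2 / 173)^2 = +1. Now have (33 / 173).
33 ≡ 1 (mod 4), so quadratic reciprocity gives (33 / 173) = (173 / 33). Reduce: 173 ≡ 8 (mod 33). Now have (8 / 33).
Factor out 2: 8 = 2^3. Since 33 ≡ 1 (mod 8), (2 / 33) = +1, and (2 / 33)^3 = +1. Now have (1 / 33).
(1 / 33) = 1. Collecting the sign factors: 1.
Second factor (14504 / 8627):
Reduce the numerator: 14504 ≡ 5877 (mod 8627), so (14504 / 8627) = (5877 / 8627).
5877 ≡ 1 (mod 4), so quadratic reciprocity gives (5877 / 8627) = (8627 / 5877). Reduce: 8627 ≡ 2750 (mod 5877). Now have (2750 / 5877).
Factor out 2: 2750 = 2·1375. Since 5877 ≡ 5 (mod 8), (2 / 5877) = -1. Now have -(1375 / 5877).
5877 ≡ 1 (mod 4), so quadratic reciprocity gives (1375 / 5877) = (5877 / 1375). Reduce: 5877 ≡ 377 (mod 1375). Now have -(377 / 1375).
377 ≡ 1 (mod 4), so quadratic reciprocity gives (377 / 1375) = (1375 / 377). Reduce: 1375 ≡ 244 (mod 377). Now have -(244 / 377).
Factor out 2: 244 = 2^2·61. Since 377 ≡ 1 (mod 8), (2 / 377) = +1, and (2 / 377)^2 = +1. Now have -(61 / 377).
61 ≡ 1 (mod 4), so quadratic reciprocity gives (61 / 377) = (377 / 61). Reduce: 377 ≡ 11 (mod 61). Now have -(11 / 61).
61 ≡ 1 (mod 4), so quadratic reciprocity gives (11 / 61) = (61 / 11). Reduce: 61 ≡ 6 (mod 11). Now have -(6 / 11).
Factor out 2: 6 = 2·3. Since 11 ≡ 3 (mod 8), (2 / 11) = -1. Now have (3 / 11).
Both 3 ≡ 3 and 11 ≡ 3 (mod 4), so reciprocity gives (3 / 11) = -(11 / 3). Reduce: 11 ≡ 2 (mod 3). Now have -(2 / 3).
Factor out 2: 2 = 2. Since 3 ≡ 3 (mod 8), (2 / 3) = -1. Now have (1 / 3).
(1 / 3) = 1. Collecting the sign factors: 1.
Product: (1)·(1) = 1.

1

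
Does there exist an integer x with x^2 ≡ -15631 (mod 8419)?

yes

(-15631|8419)
  = (1207|8419)    [-15631 ≡ 1207 mod 8419]
  = -(8419|1207)    [QR: both ≡ 3 mod 4, sign flips]
  = -(1177|1207)    [8419 ≡ 1177 mod 1207]
  = -(1207|1177)    [QR: 1177 ≡ 1 mod 4, sign kept]
  = -(30|1177)    [1207 ≡ 30 mod 1177]
  = -(15|1177)    [1177 ≡ 1 mod 8 ⇒ (2|1177) = +1]
  = -(1177|15)    [QR: 1177 ≡ 1 mod 4, sign kept]
  = -(7|15)    [1177 ≡ 7 mod 15]
  = (15|7)    [QR: both ≡ 3 mod 4, sign flips]
  = (1|7)    [15 ≡ 1 mod 7]
  = 1    [(1|7) = 1]
(-15631|8419) = 1, and 8419 is prime, so -15631 is a quadratic residue mod 8419.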